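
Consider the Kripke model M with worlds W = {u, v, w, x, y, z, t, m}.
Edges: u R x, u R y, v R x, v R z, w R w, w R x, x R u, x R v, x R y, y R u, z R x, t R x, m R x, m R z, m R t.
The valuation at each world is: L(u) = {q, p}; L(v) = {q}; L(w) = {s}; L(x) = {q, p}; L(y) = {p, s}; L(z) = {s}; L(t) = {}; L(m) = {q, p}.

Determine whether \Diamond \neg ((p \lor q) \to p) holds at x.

At x: \Diamond \neg ((p \lor q) \to p) requires \neg ((p \lor q) \to p) at some successor in {u, v, y}.
  \neg ((p \lor q) \to p) holds at v, so \Diamond \neg ((p \lor q) \to p) is true at x.

Yes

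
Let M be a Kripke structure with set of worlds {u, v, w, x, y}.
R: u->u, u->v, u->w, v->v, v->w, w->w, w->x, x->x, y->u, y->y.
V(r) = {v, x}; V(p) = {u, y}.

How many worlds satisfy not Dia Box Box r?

Let φ = not Dia Box Box r. Evaluate φ at each world:
  u (successors {u, v, w}): φ is true.
  v (successors {v, w}): φ is true.
  w (successors {w, x}): φ is false.
  x (successors {x}): φ is false.
  y (successors {u, y}): φ is true.
For instance, at y:
  At y: Dia Box Box r is false, so not Dia Box Box r is true.
    At y: Dia Box Box r requires Box Box r at some successor in {u, y}.
      At u: Box Box r is false.
      At y: Box Box r is false.
    So Dia Box Box r is false at y.
Satisfying worlds: {u, v, y}

3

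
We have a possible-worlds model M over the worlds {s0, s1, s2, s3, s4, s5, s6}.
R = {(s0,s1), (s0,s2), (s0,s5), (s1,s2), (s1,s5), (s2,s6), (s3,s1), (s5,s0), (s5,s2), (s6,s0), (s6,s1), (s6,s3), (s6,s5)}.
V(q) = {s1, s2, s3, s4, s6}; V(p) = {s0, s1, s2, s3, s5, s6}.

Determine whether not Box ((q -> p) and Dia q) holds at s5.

No

At s5: Box ((q -> p) and Dia q) is true, so not Box ((q -> p) and Dia q) is false.
  At s5: Box ((q -> p) and Dia q) requires (q -> p) and Dia q at every successor {s0, s2}.
      At s0: q -> p is true, Dia q is true, so (q -> p) and Dia q is true.
      At s2: q -> p is true, Dia q is true, so (q -> p) and Dia q is true.
  So Box ((q -> p) and Dia q) is true at s5.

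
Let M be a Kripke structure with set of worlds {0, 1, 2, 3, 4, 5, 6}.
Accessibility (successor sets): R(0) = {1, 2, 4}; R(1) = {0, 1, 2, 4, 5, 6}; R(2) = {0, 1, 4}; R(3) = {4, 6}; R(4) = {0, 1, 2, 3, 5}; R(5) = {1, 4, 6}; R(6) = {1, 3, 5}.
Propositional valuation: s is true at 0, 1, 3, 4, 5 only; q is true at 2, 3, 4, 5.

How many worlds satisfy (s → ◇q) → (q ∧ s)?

Let φ = (s → ◇q) → (q ∧ s). Evaluate φ at each world:
  0 (successors {1, 2, 4}): φ is false.
  1 (successors {0, 1, 2, 4, 5, 6}): φ is false.
  2 (successors {0, 1, 4}): φ is false.
  3 (successors {4, 6}): φ is true.
  4 (successors {0, 1, 2, 3, 5}): φ is true.
  5 (successors {1, 4, 6}): φ is true.
  6 (successors {1, 3, 5}): φ is false.
For instance, at 3:
  At 3: s → ◇q is true, q ∧ s is true, so (s → ◇q) → (q ∧ s) is true.
    At 3: s is true, ◇q is true, so s → ◇q is true.
      At 3: ◇q requires q at some successor in {4, 6}.
        q holds at 4, so ◇q is true at 3.
Satisfying worlds: {3, 4, 5}

3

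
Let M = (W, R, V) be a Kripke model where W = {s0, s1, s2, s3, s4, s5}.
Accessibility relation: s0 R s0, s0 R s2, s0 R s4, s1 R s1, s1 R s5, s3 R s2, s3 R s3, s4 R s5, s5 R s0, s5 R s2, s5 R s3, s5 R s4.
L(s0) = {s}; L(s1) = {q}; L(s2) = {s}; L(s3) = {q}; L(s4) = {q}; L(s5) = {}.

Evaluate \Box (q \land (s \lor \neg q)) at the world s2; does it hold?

At s2: no accessible worlds, so \Box (q \land (s \lor \neg q)) holds vacuously.

Yes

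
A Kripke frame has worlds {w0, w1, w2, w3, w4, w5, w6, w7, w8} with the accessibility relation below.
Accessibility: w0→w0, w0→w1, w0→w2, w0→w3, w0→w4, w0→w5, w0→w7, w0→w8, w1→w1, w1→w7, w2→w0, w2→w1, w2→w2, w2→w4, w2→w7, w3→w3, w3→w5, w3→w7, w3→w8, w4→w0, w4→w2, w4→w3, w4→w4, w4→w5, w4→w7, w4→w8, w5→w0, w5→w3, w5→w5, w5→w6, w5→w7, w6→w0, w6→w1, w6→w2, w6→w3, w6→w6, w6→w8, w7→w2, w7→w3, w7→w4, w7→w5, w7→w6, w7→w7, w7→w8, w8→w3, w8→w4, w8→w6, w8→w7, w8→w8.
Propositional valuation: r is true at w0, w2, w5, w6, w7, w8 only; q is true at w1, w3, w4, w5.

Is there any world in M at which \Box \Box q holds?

Recall that \Box ψ holds at a world iff ψ holds at every accessible world, and \Diamond ψ holds iff ψ holds at some accessible world.
Let φ = \Box \Box q. Evaluate φ at each world:
  w0 (successors {w0, w1, w2, w3, w4, w5, w7, w8}): φ is false.
  w1 (successors {w1, w7}): φ is false.
  w2 (successors {w0, w1, w2, w4, w7}): φ is false.
  w3 (successors {w3, w5, w7, w8}): φ is false.
  w4 (successors {w0, w2, w3, w4, w5, w7, w8}): φ is false.
  w5 (successors {w0, w3, w5, w6, w7}): φ is false.
  w6 (successors {w0, w1, w2, w3, w6, w8}): φ is false.
  w7 (successors {w2, w3, w4, w5, w6, w7, w8}): φ is false.
  w8 (successors {w3, w4, w6, w7, w8}): φ is false.
For instance, at w1:
  At w1: \Box \Box q requires \Box q at every successor {w1, w7}.
    \Box q fails at w1, so \Box \Box q is false at w1.
      At w1: \Box q requires q at every successor {w1, w7}.
        q fails at w7, so \Box q is false at w1.

No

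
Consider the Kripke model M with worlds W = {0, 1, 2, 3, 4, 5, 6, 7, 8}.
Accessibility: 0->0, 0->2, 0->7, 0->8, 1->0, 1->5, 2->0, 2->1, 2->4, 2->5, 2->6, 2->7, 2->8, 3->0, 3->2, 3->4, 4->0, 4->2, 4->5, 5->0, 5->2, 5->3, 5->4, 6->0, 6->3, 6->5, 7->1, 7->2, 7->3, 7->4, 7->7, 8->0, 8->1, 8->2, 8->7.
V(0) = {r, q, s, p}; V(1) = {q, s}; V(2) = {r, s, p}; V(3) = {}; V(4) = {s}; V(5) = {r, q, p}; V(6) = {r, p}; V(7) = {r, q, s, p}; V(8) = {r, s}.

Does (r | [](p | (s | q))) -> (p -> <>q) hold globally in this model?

Let φ = (r | [](p | (s | q))) -> (p -> <>q). Evaluate φ at each world:
  0 (successors {0, 2, 7, 8}): φ is true.
  1 (successors {0, 5}): φ is true.
  2 (successors {0, 1, 4, 5, 6, 7, 8}): φ is true.
  3 (successors {0, 2, 4}): φ is true.
  4 (successors {0, 2, 5}): φ is true.
  5 (successors {0, 2, 3, 4}): φ is true.
  6 (successors {0, 3, 5}): φ is true.
  7 (successors {1, 2, 3, 4, 7}): φ is true.
  8 (successors {0, 1, 2, 7}): φ is true.
For instance, at 0:
  At 0: r | [](p | (s | q)) is true, p -> <>q is true, so (r | [](p | (s | q))) -> (p -> <>q) is true.
    At 0: r is true, [](p | (s | q)) is true, so r | [](p | (s | q)) is true.
      At 0: [](p | (s | q)) requires p | (s | q) at every successor {0, 2, 7, 8}.
        At 0: p | (s | q) is true.
        At 2: p | (s | q) is true.
        At 7: p | (s | q) is true.
        At 8: p | (s | q) is true.
      So [](p | (s | q)) is true at 0.
    At 0: p is true, <>q is true, so p -> <>q is true.
      At 0: <>q requires q at some successor in {0, 2, 7, 8}.
        q holds at 0, so <>q is true at 0.

Yes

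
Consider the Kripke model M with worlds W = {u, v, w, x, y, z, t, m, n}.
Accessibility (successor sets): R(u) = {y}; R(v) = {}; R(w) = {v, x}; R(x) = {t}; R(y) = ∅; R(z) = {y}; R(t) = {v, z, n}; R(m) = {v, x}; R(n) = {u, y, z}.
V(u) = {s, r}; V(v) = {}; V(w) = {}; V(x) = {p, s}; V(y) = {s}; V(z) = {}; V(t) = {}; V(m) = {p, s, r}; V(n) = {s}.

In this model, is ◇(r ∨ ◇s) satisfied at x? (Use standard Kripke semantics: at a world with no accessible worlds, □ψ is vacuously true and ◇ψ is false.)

At x: ◇(r ∨ ◇s) requires r ∨ ◇s at some successor in {t}.
  r ∨ ◇s holds at t, so ◇(r ∨ ◇s) is true at x.
    At t: r is false, ◇s is true, so r ∨ ◇s is true.
      At t: ◇s requires s at some successor in {v, z, n}.
        s holds at n, so ◇s is true at t.

Yes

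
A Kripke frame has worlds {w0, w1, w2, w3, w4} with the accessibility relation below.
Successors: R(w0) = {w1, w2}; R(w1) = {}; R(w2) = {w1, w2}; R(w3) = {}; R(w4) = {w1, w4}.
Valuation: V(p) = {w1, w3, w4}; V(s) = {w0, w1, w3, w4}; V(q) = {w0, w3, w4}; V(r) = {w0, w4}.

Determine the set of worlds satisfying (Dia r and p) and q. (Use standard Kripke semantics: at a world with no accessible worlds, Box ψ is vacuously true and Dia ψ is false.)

Let φ = (Dia r and p) and q. Evaluate φ at each world:
  w0 (successors {w1, w2}): φ is false.
  w1 (successors ∅): φ is false.
  w2 (successors {w1, w2}): φ is false.
  w3 (successors ∅): φ is false.
  w4 (successors {w1, w4}): φ is true.
For instance, at w2:
  At w2: Dia r and p is false, q is false, so (Dia r and p) and q is false.
    At w2: Dia r is false, p is false, so Dia r and p is false.
      At w2: Dia r requires r at some successor in {w1, w2}.
        At w1: r is false.
        At w2: r is false.
      So Dia r is false at w2.
Satisfying worlds: {w4}

w4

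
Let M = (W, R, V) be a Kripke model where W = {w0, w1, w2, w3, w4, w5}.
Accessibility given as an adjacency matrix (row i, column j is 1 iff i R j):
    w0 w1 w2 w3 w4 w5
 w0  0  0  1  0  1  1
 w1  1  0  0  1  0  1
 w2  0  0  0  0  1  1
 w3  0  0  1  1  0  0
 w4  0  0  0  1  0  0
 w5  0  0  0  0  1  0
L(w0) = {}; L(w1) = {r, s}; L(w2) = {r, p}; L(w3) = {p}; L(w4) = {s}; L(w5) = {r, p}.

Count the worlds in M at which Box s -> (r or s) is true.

Let φ = Box s -> (r or s). Evaluate φ at each world:
  w0 (successors {w2, w4, w5}): φ is true.
  w1 (successors {w0, w3, w5}): φ is true.
  w2 (successors {w4, w5}): φ is true.
  w3 (successors {w2, w3}): φ is true.
  w4 (successors {w3}): φ is true.
  w5 (successors {w4}): φ is true.
For instance, at w2:
  At w2: Box s is false, r or s is true, so Box s -> (r or s) is true.
    At w2: Box s requires s at every successor {w4, w5}.
      s fails at w5, so Box s is false at w2.
Satisfying worlds: {w0, w1, w2, w3, w4, w5}

6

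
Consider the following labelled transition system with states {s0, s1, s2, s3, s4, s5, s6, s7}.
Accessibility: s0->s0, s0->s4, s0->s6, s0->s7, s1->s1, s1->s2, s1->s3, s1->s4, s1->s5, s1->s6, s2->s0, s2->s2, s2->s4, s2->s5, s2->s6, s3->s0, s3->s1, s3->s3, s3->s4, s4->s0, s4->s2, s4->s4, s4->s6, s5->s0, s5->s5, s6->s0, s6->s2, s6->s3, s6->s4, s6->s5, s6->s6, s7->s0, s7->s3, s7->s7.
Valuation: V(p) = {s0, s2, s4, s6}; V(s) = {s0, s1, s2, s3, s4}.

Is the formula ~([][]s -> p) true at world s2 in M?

No

At s2: [][]s -> p is true, so ~([][]s -> p) is false.
  At s2: [][]s is false, p is true, so [][]s -> p is true.
    At s2: [][]s requires []s at every successor {s0, s2, s4, s5, s6}.
      []s fails at s0, so [][]s is false at s2.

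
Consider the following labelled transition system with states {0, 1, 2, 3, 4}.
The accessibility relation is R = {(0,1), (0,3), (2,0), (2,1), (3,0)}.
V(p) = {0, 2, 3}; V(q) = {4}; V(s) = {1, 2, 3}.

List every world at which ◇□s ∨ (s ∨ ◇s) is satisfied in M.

0, 1, 2, 3

Let φ = ◇□s ∨ (s ∨ ◇s). Evaluate φ at each world:
  0 (successors {1, 3}): φ is true.
  1 (successors ∅): φ is true.
  2 (successors {0, 1}): φ is true.
  3 (successors {0}): φ is true.
  4 (successors ∅): φ is false.
For instance, at 0:
  At 0: ◇□s is true, s ∨ ◇s is true, so ◇□s ∨ (s ∨ ◇s) is true.
    At 0: ◇□s requires □s at some successor in {1, 3}.
      □s holds at 1, so ◇□s is true at 0.
    At 0: s is false, ◇s is true, so s ∨ ◇s is true.
      At 0: ◇s requires s at some successor in {1, 3}.
        s holds at 1, so ◇s is true at 0.
Satisfying worlds: {0, 1, 2, 3}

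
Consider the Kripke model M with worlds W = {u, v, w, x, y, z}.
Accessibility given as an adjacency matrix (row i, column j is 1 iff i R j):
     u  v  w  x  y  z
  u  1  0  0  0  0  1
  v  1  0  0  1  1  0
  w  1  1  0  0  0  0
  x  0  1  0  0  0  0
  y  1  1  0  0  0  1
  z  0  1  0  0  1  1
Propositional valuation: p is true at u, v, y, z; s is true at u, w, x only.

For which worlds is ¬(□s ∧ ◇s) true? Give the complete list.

u, v, w, x, y, z

Recall that □ψ holds at a world iff ψ holds at every accessible world, and ◇ψ holds iff ψ holds at some accessible world.
Let φ = ¬(□s ∧ ◇s). Evaluate φ at each world:
  u (successors {u, z}): φ is true.
  v (successors {u, x, y}): φ is true.
  w (successors {u, v}): φ is true.
  x (successors {v}): φ is true.
  y (successors {u, v, z}): φ is true.
  z (successors {v, y, z}): φ is true.
For instance, at z:
  At z: □s ∧ ◇s is false, so ¬(□s ∧ ◇s) is true.
    At z: □s is false, ◇s is false, so □s ∧ ◇s is false.
      At z: □s requires s at every successor {v, y, z}.
        s fails at v, so □s is false at z.
      At z: ◇s requires s at some successor in {v, y, z}.
        At v: s is false.
        At y: s is false.
        At z: s is false.
      So ◇s is false at z.
Satisfying worlds: {u, v, w, x, y, z}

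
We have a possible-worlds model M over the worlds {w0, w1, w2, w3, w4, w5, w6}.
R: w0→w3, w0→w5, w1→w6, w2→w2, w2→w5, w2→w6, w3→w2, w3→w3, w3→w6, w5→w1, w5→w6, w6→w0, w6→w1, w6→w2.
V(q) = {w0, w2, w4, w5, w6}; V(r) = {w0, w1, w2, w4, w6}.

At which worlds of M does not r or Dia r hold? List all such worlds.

Recall that Dia ψ holds at a world iff ψ holds at some accessible world.
Let φ = not r or Dia r. Evaluate φ at each world:
  w0 (successors {w3, w5}): φ is false.
  w1 (successors {w6}): φ is true.
  w2 (successors {w2, w5, w6}): φ is true.
  w3 (successors {w2, w3, w6}): φ is true.
  w4 (successors ∅): φ is false.
  w5 (successors {w1, w6}): φ is true.
  w6 (successors {w0, w1, w2}): φ is true.
For instance, at w6:
  At w6: not r is false, Dia r is true, so not r or Dia r is true.
    At w6: Dia r requires r at some successor in {w0, w1, w2}.
      r holds at w0, so Dia r is true at w6.
Satisfying worlds: {w1, w2, w3, w5, w6}

w1, w2, w3, w5, w6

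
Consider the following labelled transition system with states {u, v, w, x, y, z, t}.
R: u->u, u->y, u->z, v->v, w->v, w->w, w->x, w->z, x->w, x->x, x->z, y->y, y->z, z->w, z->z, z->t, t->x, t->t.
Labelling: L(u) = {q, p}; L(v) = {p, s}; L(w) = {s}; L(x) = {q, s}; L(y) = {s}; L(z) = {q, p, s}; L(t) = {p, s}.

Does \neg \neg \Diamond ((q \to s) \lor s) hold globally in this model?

Yes

Recall that \Diamond ψ holds at a world iff ψ holds at some accessible world.
Let φ = \neg \neg \Diamond ((q \to s) \lor s). Evaluate φ at each world:
  u (successors {u, y, z}): φ is true.
  v (successors {v}): φ is true.
  w (successors {v, w, x, z}): φ is true.
  x (successors {w, x, z}): φ is true.
  y (successors {y, z}): φ is true.
  z (successors {w, z, t}): φ is true.
  t (successors {x, t}): φ is true.
For instance, at v:
  At v: \neg \Diamond ((q \to s) \lor s) is false, so \neg \neg \Diamond ((q \to s) \lor s) is true.
    At v: \Diamond ((q \to s) \lor s) is true, so \neg \Diamond ((q \to s) \lor s) is false.
      At v: \Diamond ((q \to s) \lor s) requires (q \to s) \lor s at some successor in {v}.
        (q \to s) \lor s holds at v, so \Diamond ((q \to s) \lor s) is true at v.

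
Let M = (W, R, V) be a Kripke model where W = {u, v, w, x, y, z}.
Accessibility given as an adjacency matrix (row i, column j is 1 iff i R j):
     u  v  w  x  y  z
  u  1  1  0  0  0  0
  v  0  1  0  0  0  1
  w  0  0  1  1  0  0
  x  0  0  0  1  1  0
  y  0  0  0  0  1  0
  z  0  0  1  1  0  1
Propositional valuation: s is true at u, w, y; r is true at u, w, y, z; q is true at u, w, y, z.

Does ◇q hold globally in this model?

Recall that ◇ψ holds at a world iff ψ holds at some accessible world.
Let φ = ◇q. Evaluate φ at each world:
  u (successors {u, v}): φ is true.
  v (successors {v, z}): φ is true.
  w (successors {w, x}): φ is true.
  x (successors {x, y}): φ is true.
  y (successors {y}): φ is true.
  z (successors {w, x, z}): φ is true.
For instance, at z:
  At z: ◇q requires q at some successor in {w, x, z}.
    q holds at w, so ◇q is true at z.

Yes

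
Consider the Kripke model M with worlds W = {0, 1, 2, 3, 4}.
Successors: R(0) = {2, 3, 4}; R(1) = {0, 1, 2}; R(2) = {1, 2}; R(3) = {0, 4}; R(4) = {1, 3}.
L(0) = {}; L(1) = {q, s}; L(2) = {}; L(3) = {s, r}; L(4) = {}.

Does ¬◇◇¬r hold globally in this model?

Let φ = ¬◇◇¬r. Evaluate φ at each world:
  0 (successors {2, 3, 4}): φ is false.
  1 (successors {0, 1, 2}): φ is false.
  2 (successors {1, 2}): φ is false.
  3 (successors {0, 4}): φ is false.
  4 (successors {1, 3}): φ is false.
Detail at 0 (counterexample):
  At 0: ◇◇¬r is true, so ¬◇◇¬r is false.
    At 0: ◇◇¬r requires ◇¬r at some successor in {2, 3, 4}.
      ◇¬r holds at 2, so ◇◇¬r is true at 0.

No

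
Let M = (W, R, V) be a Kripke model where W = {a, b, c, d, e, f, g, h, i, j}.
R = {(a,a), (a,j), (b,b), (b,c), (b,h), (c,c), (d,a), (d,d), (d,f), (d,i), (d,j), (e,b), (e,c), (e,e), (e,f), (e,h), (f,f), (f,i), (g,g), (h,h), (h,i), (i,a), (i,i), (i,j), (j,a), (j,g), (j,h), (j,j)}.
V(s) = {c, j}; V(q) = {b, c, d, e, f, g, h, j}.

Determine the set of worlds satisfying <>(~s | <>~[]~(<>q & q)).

Let φ = <>(~s | <>~[]~(<>q & q)). Evaluate φ at each world:
  a (successors {a, j}): φ is true.
  b (successors {b, c, h}): φ is true.
  c (successors {c}): φ is true.
  d (successors {a, d, f, i, j}): φ is true.
  e (successors {b, c, e, f, h}): φ is true.
  f (successors {f, i}): φ is true.
  g (successors {g}): φ is true.
  h (successors {h, i}): φ is true.
  i (successors {a, i, j}): φ is true.
  j (successors {a, g, h, j}): φ is true.
For instance, at a:
  At a: <>(~s | <>~[]~(<>q & q)) requires ~s | <>~[]~(<>q & q) at some successor in {a, j}.
    ~s | <>~[]~(<>q & q) holds at a, so <>(~s | <>~[]~(<>q & q)) is true at a.
      At a: ~s is true, <>~[]~(<>q & q) is true, so ~s | <>~[]~(<>q & q) is true.
Satisfying worlds: {a, b, c, d, e, f, g, h, i, j}

a, b, c, d, e, f, g, h, i, j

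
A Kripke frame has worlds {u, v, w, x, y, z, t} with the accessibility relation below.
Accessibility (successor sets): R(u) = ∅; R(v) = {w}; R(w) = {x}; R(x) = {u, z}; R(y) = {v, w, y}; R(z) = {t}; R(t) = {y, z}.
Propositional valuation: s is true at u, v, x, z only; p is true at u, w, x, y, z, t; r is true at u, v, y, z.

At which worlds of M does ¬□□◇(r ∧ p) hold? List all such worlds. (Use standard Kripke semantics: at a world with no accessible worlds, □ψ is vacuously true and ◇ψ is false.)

Let φ = ¬□□◇(r ∧ p). Evaluate φ at each world:
  u (successors ∅): φ is false.
  v (successors {w}): φ is false.
  w (successors {x}): φ is true.
  x (successors {u, z}): φ is false.
  y (successors {v, w, y}): φ is true.
  z (successors {t}): φ is true.
  t (successors {y, z}): φ is true.
For instance, at t:
  At t: □□◇(r ∧ p) is false, so ¬□□◇(r ∧ p) is true.
    At t: □□◇(r ∧ p) requires □◇(r ∧ p) at every successor {y, z}.
      □◇(r ∧ p) fails at y, so □□◇(r ∧ p) is false at t.
Satisfying worlds: {w, y, z, t}

w, y, z, t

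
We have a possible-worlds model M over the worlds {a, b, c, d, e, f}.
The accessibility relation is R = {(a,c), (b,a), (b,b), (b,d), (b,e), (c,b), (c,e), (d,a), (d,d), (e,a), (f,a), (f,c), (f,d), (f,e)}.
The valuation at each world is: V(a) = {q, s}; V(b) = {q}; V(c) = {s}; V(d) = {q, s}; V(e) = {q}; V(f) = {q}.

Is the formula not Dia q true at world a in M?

Yes

Recall that Dia ψ holds at a world iff ψ holds at some accessible world.
At a: Dia q is false, so not Dia q is true.
  At a: Dia q requires q at some successor in {c}.
    At c: q is false.
  So Dia q is false at a.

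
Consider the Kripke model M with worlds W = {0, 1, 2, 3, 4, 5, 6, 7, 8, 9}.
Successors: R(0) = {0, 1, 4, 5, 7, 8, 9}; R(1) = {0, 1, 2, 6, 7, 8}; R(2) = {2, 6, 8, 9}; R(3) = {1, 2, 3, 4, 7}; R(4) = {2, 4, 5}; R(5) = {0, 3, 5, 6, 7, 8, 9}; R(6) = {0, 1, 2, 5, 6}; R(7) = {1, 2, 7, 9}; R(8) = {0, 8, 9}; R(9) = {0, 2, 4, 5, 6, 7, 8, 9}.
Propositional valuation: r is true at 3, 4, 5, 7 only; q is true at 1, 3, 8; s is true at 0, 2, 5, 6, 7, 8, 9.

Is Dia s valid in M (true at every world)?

Yes

Let φ = Dia s. Evaluate φ at each world:
  0 (successors {0, 1, 4, 5, 7, 8, 9}): φ is true.
  1 (successors {0, 1, 2, 6, 7, 8}): φ is true.
  2 (successors {2, 6, 8, 9}): φ is true.
  3 (successors {1, 2, 3, 4, 7}): φ is true.
  4 (successors {2, 4, 5}): φ is true.
  5 (successors {0, 3, 5, 6, 7, 8, 9}): φ is true.
  6 (successors {0, 1, 2, 5, 6}): φ is true.
  7 (successors {1, 2, 7, 9}): φ is true.
  8 (successors {0, 8, 9}): φ is true.
  9 (successors {0, 2, 4, 5, 6, 7, 8, 9}): φ is true.
For instance, at 2:
  At 2: Dia s requires s at some successor in {2, 6, 8, 9}.
    s holds at 2, so Dia s is true at 2.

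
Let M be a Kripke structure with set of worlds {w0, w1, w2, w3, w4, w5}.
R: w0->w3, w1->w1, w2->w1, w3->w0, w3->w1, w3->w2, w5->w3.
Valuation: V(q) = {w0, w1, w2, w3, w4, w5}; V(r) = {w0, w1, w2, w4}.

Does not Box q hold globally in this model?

No

Let φ = not Box q. Evaluate φ at each world:
  w0 (successors {w3}): φ is false.
  w1 (successors {w1}): φ is false.
  w2 (successors {w1}): φ is false.
  w3 (successors {w0, w1, w2}): φ is false.
  w4 (successors ∅): φ is false.
  w5 (successors {w3}): φ is false.
Detail at w0 (counterexample):
  At w0: Box q is true, so not Box q is false.
    At w0: Box q requires q at every successor {w3}.
      At w3: q is true.
    So Box q is true at w0.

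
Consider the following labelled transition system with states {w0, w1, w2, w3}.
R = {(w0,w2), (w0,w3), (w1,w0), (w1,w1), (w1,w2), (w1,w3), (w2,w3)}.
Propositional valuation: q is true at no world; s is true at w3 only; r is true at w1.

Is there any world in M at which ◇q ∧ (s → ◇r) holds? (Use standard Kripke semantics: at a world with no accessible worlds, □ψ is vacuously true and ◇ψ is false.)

Recall that ◇ψ holds at a world iff ψ holds at some accessible world.
Let φ = ◇q ∧ (s → ◇r). Evaluate φ at each world:
  w0 (successors {w2, w3}): φ is false.
  w1 (successors {w0, w1, w2, w3}): φ is false.
  w2 (successors {w3}): φ is false.
  w3 (successors ∅): φ is false.
For instance, at w2:
  At w2: ◇q is false, s → ◇r is true, so ◇q ∧ (s → ◇r) is false.
    At w2: ◇q requires q at some successor in {w3}.
      At w3: q is false.
    So ◇q is false at w2.
    At w2: s is false, ◇r is false, so s → ◇r is true.
      At w2: ◇r requires r at some successor in {w3}.
        At w3: r is false.
      So ◇r is false at w2.

No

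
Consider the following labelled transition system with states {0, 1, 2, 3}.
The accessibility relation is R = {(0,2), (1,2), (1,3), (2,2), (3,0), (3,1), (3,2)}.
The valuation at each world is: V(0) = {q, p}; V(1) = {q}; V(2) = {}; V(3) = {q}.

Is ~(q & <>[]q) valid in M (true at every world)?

Recall that []ψ holds at a world iff ψ holds at every accessible world, and <>ψ holds iff ψ holds at some accessible world.
Let φ = ~(q & <>[]q). Evaluate φ at each world:
  0 (successors {2}): φ is true.
  1 (successors {2, 3}): φ is true.
  2 (successors {2}): φ is true.
  3 (successors {0, 1, 2}): φ is true.
For instance, at 1:
  At 1: q & <>[]q is false, so ~(q & <>[]q) is true.
    At 1: q is true, <>[]q is false, so q & <>[]q is false.
      At 1: <>[]q requires []q at some successor in {2, 3}.
        At 2: []q is false.
        At 3: []q is false.
      So <>[]q is false at 1.

Yes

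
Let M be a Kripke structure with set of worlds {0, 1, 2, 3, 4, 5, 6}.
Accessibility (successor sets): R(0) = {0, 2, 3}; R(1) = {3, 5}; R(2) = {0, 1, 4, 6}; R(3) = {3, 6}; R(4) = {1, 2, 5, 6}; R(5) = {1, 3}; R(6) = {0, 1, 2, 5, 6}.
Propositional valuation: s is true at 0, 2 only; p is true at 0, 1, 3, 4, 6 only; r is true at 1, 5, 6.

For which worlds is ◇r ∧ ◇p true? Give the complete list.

1, 2, 3, 4, 5, 6

Let φ = ◇r ∧ ◇p. Evaluate φ at each world:
  0 (successors {0, 2, 3}): φ is false.
  1 (successors {3, 5}): φ is true.
  2 (successors {0, 1, 4, 6}): φ is true.
  3 (successors {3, 6}): φ is true.
  4 (successors {1, 2, 5, 6}): φ is true.
  5 (successors {1, 3}): φ is true.
  6 (successors {0, 1, 2, 5, 6}): φ is true.
For instance, at 6:
  At 6: ◇r is true, ◇p is true, so ◇r ∧ ◇p is true.
    At 6: ◇r requires r at some successor in {0, 1, 2, 5, 6}.
      r holds at 1, so ◇r is true at 6.
    At 6: ◇p requires p at some successor in {0, 1, 2, 5, 6}.
      p holds at 0, so ◇p is true at 6.
Satisfying worlds: {1, 2, 3, 4, 5, 6}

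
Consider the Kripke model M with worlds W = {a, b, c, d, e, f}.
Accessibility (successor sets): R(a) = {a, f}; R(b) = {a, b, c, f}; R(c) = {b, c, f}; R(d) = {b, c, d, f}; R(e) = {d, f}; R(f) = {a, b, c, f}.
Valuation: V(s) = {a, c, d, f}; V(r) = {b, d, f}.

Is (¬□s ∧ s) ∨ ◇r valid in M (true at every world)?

Yes

Recall that □ψ holds at a world iff ψ holds at every accessible world, and ◇ψ holds iff ψ holds at some accessible world.
Let φ = (¬□s ∧ s) ∨ ◇r. Evaluate φ at each world:
  a (successors {a, f}): φ is true.
  b (successors {a, b, c, f}): φ is true.
  c (successors {b, c, f}): φ is true.
  d (successors {b, c, d, f}): φ is true.
  e (successors {d, f}): φ is true.
  f (successors {a, b, c, f}): φ is true.
For instance, at b:
  At b: ¬□s ∧ s is false, ◇r is true, so (¬□s ∧ s) ∨ ◇r is true.
    At b: ¬□s is true, s is false, so ¬□s ∧ s is false.
      At b: □s is false, so ¬□s is true.
    At b: ◇r requires r at some successor in {a, b, c, f}.
      r holds at b, so ◇r is true at b.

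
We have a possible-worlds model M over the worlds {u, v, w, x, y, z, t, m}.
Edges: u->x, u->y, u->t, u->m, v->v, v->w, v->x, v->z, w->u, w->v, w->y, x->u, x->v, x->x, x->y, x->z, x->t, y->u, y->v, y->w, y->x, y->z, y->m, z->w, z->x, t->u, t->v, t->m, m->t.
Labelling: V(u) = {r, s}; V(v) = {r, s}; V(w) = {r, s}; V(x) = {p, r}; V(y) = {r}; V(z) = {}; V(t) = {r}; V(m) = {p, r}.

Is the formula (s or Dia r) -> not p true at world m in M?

At m: s or Dia r is true, not p is false, so (s or Dia r) -> not p is false.
  At m: s is false, Dia r is true, so s or Dia r is true.
    At m: Dia r requires r at some successor in {t}.
      r holds at t, so Dia r is true at m.

No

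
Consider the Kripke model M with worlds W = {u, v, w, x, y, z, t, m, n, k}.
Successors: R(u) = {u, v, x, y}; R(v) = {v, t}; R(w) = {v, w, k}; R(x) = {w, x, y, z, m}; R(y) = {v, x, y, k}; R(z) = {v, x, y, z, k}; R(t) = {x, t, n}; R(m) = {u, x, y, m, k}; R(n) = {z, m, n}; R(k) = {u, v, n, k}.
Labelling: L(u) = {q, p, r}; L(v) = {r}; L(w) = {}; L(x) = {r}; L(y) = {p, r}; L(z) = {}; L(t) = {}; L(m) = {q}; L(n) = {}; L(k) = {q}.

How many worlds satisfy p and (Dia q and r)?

Let φ = p and (Dia q and r). Evaluate φ at each world:
  u (successors {u, v, x, y}): φ is true.
  v (successors {v, t}): φ is false.
  w (successors {v, w, k}): φ is false.
  x (successors {w, x, y, z, m}): φ is false.
  y (successors {v, x, y, k}): φ is true.
  z (successors {v, x, y, z, k}): φ is false.
  t (successors {x, t, n}): φ is false.
  m (successors {u, x, y, m, k}): φ is false.
  n (successors {z, m, n}): φ is false.
  k (successors {u, v, n, k}): φ is false.
For instance, at z:
  At z: p is false, Dia q and r is false, so p and (Dia q and r) is false.
    At z: Dia q is true, r is false, so Dia q and r is false.
      At z: Dia q requires q at some successor in {v, x, y, z, k}.
        q holds at k, so Dia q is true at z.
Satisfying worlds: {u, y}

2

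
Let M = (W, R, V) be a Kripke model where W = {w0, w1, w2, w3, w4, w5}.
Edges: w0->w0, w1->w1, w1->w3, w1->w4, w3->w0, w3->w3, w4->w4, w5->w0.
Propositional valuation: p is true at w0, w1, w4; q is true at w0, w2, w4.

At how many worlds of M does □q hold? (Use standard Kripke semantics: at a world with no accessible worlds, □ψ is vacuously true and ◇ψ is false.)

4

Let φ = □q. Evaluate φ at each world:
  w0 (successors {w0}): φ is true.
  w1 (successors {w1, w3, w4}): φ is false.
  w2 (successors ∅): φ is true.
  w3 (successors {w0, w3}): φ is false.
  w4 (successors {w4}): φ is true.
  w5 (successors {w0}): φ is true.
For instance, at w3:
  At w3: □q requires q at every successor {w0, w3}.
    q fails at w3, so □q is false at w3.
Satisfying worlds: {w0, w2, w4, w5}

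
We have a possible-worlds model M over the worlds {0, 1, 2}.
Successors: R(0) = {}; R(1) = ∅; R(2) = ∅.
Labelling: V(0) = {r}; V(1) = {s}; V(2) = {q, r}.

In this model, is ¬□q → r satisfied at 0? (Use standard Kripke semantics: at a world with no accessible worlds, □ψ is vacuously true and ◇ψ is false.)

At 0: ¬□q is false, r is true, so ¬□q → r is true.
  At 0: □q is true, so ¬□q is false.
    At 0: no accessible worlds, so □q holds vacuously.

Yes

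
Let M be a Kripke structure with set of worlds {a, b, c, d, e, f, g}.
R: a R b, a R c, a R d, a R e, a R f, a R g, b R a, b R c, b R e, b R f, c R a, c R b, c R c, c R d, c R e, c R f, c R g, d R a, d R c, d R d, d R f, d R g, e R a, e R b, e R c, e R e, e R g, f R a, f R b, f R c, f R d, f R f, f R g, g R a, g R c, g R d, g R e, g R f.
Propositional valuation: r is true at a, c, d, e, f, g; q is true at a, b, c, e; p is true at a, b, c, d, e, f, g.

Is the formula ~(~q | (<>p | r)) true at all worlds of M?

Let φ = ~(~q | (<>p | r)). Evaluate φ at each world:
  a (successors {b, c, d, e, f, g}): φ is false.
  b (successors {a, c, e, f}): φ is false.
  c (successors {a, b, c, d, e, f, g}): φ is false.
  d (successors {a, c, d, f, g}): φ is false.
  e (successors {a, b, c, e, g}): φ is false.
  f (successors {a, b, c, d, f, g}): φ is false.
  g (successors {a, c, d, e, f}): φ is false.
Detail at a (counterexample):
  At a: ~q | (<>p | r) is true, so ~(~q | (<>p | r)) is false.
    At a: ~q is false, <>p | r is true, so ~q | (<>p | r) is true.
      At a: <>p is true, r is true, so <>p | r is true.

No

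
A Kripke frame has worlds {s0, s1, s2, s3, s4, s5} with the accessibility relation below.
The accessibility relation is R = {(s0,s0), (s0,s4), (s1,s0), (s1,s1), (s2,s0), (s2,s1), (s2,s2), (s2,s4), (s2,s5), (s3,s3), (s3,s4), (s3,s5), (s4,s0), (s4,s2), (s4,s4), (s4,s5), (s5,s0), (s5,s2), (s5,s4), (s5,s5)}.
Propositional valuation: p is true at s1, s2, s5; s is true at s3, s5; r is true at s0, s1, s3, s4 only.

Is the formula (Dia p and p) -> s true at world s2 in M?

Recall that Dia ψ holds at a world iff ψ holds at some accessible world.
At s2: Dia p and p is true, s is false, so (Dia p and p) -> s is false.
  At s2: Dia p is true, p is true, so Dia p and p is true.
    At s2: Dia p requires p at some successor in {s0, s1, s2, s4, s5}.
      p holds at s1, so Dia p is true at s2.

No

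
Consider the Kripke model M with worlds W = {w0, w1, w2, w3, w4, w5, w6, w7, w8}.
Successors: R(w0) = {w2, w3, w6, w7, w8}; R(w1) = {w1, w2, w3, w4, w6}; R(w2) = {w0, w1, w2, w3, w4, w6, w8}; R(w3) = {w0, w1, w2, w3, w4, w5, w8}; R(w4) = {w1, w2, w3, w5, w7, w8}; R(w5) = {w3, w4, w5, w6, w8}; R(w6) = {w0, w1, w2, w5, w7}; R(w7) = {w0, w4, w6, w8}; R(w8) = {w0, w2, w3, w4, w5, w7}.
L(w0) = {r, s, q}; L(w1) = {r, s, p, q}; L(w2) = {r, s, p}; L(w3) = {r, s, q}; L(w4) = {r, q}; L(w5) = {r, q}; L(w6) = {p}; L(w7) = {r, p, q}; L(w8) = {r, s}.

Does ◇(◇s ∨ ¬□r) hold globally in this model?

Let φ = ◇(◇s ∨ ¬□r). Evaluate φ at each world:
  w0 (successors {w2, w3, w6, w7, w8}): φ is true.
  w1 (successors {w1, w2, w3, w4, w6}): φ is true.
  w2 (successors {w0, w1, w2, w3, w4, w6, w8}): φ is true.
  w3 (successors {w0, w1, w2, w3, w4, w5, w8}): φ is true.
  w4 (successors {w1, w2, w3, w5, w7, w8}): φ is true.
  w5 (successors {w3, w4, w5, w6, w8}): φ is true.
  w6 (successors {w0, w1, w2, w5, w7}): φ is true.
  w7 (successors {w0, w4, w6, w8}): φ is true.
  w8 (successors {w0, w2, w3, w4, w5, w7}): φ is true.
For instance, at w7:
  At w7: ◇(◇s ∨ ¬□r) requires ◇s ∨ ¬□r at some successor in {w0, w4, w6, w8}.
    ◇s ∨ ¬□r holds at w0, so ◇(◇s ∨ ¬□r) is true at w7.
      At w0: ◇s is true, ¬□r is true, so ◇s ∨ ¬□r is true.

Yes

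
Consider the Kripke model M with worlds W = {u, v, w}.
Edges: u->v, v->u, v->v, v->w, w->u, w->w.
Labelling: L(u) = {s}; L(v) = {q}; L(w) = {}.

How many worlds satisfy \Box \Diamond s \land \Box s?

0

Let φ = \Box \Diamond s \land \Box s. Evaluate φ at each world:
  u (successors {v}): φ is false.
  v (successors {u, v, w}): φ is false.
  w (successors {u, w}): φ is false.
For instance, at w:
  At w: \Box \Diamond s is false, \Box s is false, so \Box \Diamond s \land \Box s is false.
    At w: \Box \Diamond s requires \Diamond s at every successor {u, w}.
      \Diamond s fails at u, so \Box \Diamond s is false at w.
    At w: \Box s requires s at every successor {u, w}.
      s fails at w, so \Box s is false at w.
Satisfying worlds: none.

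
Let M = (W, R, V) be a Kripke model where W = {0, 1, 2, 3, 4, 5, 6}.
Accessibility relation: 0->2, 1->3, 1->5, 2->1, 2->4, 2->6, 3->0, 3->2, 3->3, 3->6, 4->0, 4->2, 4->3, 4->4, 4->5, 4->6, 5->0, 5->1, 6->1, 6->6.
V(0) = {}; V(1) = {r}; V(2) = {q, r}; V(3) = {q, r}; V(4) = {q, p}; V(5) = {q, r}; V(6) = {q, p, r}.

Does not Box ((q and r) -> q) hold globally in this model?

No

Recall that Box ψ holds at a world iff ψ holds at every accessible world, and Dia ψ holds iff ψ holds at some accessible world.
Let φ = not Box ((q and r) -> q). Evaluate φ at each world:
  0 (successors {2}): φ is false.
  1 (successors {3, 5}): φ is false.
  2 (successors {1, 4, 6}): φ is false.
  3 (successors {0, 2, 3, 6}): φ is false.
  4 (successors {0, 2, 3, 4, 5, 6}): φ is false.
  5 (successors {0, 1}): φ is false.
  6 (successors {1, 6}): φ is false.
Detail at 0 (counterexample):
  At 0: Box ((q and r) -> q) is true, so not Box ((q and r) -> q) is false.
    At 0: Box ((q and r) -> q) requires (q and r) -> q at every successor {2}.
      At 2: (q and r) -> q is true.
    So Box ((q and r) -> q) is true at 0.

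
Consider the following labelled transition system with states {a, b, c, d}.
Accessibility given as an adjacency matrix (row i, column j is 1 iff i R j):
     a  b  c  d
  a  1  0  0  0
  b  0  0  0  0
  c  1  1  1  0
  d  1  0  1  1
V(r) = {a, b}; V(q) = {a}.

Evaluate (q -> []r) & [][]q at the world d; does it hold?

At d: q -> []r is true, [][]q is false, so (q -> []r) & [][]q is false.
  At d: q is false, []r is false, so q -> []r is true.
    At d: []r requires r at every successor {a, c, d}.
      r fails at c, so []r is false at d.
  At d: [][]q requires []q at every successor {a, c, d}.
    []q fails at c, so [][]q is false at d.
      At c: []q requires q at every successor {a, b, c}.
        q fails at b, so []q is false at c.

No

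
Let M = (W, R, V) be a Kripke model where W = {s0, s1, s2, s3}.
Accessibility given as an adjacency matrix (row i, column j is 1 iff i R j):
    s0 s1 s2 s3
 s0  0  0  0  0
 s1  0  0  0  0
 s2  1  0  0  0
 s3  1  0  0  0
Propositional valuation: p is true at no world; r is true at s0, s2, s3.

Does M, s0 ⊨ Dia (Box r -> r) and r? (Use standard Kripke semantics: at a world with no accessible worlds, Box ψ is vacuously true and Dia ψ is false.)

At s0: Dia (Box r -> r) is false, r is true, so Dia (Box r -> r) and r is false.
  At s0: no accessible worlds, so Dia (Box r -> r) is false.

No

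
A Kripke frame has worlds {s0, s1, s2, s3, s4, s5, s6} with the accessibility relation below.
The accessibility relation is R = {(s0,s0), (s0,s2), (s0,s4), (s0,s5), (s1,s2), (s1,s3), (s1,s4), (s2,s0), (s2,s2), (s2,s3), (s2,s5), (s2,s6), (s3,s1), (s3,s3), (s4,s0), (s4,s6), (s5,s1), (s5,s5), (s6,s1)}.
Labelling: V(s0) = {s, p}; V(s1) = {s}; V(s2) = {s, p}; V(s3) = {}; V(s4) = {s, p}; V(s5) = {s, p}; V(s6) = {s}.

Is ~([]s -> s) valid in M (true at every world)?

No

Let φ = ~([]s -> s). Evaluate φ at each world:
  s0 (successors {s0, s2, s4, s5}): φ is false.
  s1 (successors {s2, s3, s4}): φ is false.
  s2 (successors {s0, s2, s3, s5, s6}): φ is false.
  s3 (successors {s1, s3}): φ is false.
  s4 (successors {s0, s6}): φ is false.
  s5 (successors {s1, s5}): φ is false.
  s6 (successors {s1}): φ is false.
Detail at s0 (counterexample):
  At s0: []s -> s is true, so ~([]s -> s) is false.
    At s0: []s is true, s is true, so []s -> s is true.
      At s0: []s requires s at every successor {s0, s2, s4, s5}.
        At s0: s is true.
        At s2: s is true.
        At s4: s is true.
        At s5: s is true.
      So []s is true at s0.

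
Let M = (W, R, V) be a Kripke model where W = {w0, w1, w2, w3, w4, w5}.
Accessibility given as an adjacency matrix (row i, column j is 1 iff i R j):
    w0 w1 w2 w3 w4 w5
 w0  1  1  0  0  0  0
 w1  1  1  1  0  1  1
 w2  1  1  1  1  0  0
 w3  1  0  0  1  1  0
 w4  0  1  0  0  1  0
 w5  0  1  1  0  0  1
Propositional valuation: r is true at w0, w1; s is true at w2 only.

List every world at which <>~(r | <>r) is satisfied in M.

Let φ = <>~(r | <>r). Evaluate φ at each world:
  w0 (successors {w0, w1}): φ is false.
  w1 (successors {w0, w1, w2, w4, w5}): φ is false.
  w2 (successors {w0, w1, w2, w3}): φ is false.
  w3 (successors {w0, w3, w4}): φ is false.
  w4 (successors {w1, w4}): φ is false.
  w5 (successors {w1, w2, w5}): φ is false.
For instance, at w5:
  At w5: <>~(r | <>r) requires ~(r | <>r) at some successor in {w1, w2, w5}.
    At w1: ~(r | <>r) is false.
    At w2: ~(r | <>r) is false.
    At w5: ~(r | <>r) is false.
  So <>~(r | <>r) is false at w5.
Satisfying worlds: none.

none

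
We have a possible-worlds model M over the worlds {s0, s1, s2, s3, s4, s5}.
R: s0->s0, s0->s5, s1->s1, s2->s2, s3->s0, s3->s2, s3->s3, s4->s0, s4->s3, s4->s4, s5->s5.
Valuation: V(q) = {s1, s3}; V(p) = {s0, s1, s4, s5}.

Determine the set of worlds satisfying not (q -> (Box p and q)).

Let φ = not (q -> (Box p and q)). Evaluate φ at each world:
  s0 (successors {s0, s5}): φ is false.
  s1 (successors {s1}): φ is false.
  s2 (successors {s2}): φ is false.
  s3 (successors {s0, s2, s3}): φ is true.
  s4 (successors {s0, s3, s4}): φ is false.
  s5 (successors {s5}): φ is false.
For instance, at s3:
  At s3: q -> (Box p and q) is false, so not (q -> (Box p and q)) is true.
    At s3: q is true, Box p and q is false, so q -> (Box p and q) is false.
      At s3: Box p is false, q is true, so Box p and q is false.
Satisfying worlds: {s3}

s3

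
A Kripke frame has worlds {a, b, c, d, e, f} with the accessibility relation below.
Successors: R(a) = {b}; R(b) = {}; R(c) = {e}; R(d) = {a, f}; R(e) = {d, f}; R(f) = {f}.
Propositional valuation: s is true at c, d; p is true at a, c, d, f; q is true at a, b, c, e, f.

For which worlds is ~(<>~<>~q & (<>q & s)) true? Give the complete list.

a, b, c, e, f

Recall that <>ψ holds at a world iff ψ holds at some accessible world.
Let φ = ~(<>~<>~q & (<>q & s)). Evaluate φ at each world:
  a (successors {b}): φ is true.
  b (successors ∅): φ is true.
  c (successors {e}): φ is true.
  d (successors {a, f}): φ is false.
  e (successors {d, f}): φ is true.
  f (successors {f}): φ is true.
For instance, at e:
  At e: <>~<>~q & (<>q & s) is false, so ~(<>~<>~q & (<>q & s)) is true.
    At e: <>~<>~q is true, <>q & s is false, so <>~<>~q & (<>q & s) is false.
      At e: <>~<>~q requires ~<>~q at some successor in {d, f}.
        ~<>~q holds at d, so <>~<>~q is true at e.
      At e: <>q is true, s is false, so <>q & s is false.
Satisfying worlds: {a, b, c, e, f}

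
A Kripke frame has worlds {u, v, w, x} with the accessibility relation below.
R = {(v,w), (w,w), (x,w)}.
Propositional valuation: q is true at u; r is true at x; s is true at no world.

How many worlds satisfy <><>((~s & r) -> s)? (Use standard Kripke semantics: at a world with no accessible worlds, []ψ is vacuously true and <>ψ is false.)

3

Let φ = <><>((~s & r) -> s). Evaluate φ at each world:
  u (successors ∅): φ is false.
  v (successors {w}): φ is true.
  w (successors {w}): φ is true.
  x (successors {w}): φ is true.
For instance, at x:
  At x: <><>((~s & r) -> s) requires <>((~s & r) -> s) at some successor in {w}.
    <>((~s & r) -> s) holds at w, so <><>((~s & r) -> s) is true at x.
      At w: <>((~s & r) -> s) requires (~s & r) -> s at some successor in {w}.
        (~s & r) -> s holds at w, so <>((~s & r) -> s) is true at w.
Satisfying worlds: {v, w, x}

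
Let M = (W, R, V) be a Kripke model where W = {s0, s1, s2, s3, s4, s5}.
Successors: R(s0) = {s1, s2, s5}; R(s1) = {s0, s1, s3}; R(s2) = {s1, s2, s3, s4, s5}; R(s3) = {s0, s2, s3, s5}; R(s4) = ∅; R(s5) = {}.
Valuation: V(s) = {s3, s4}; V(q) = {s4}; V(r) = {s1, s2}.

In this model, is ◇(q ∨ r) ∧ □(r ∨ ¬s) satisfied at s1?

At s1: ◇(q ∨ r) is true, □(r ∨ ¬s) is false, so ◇(q ∨ r) ∧ □(r ∨ ¬s) is false.
  At s1: ◇(q ∨ r) requires q ∨ r at some successor in {s0, s1, s3}.
    q ∨ r holds at s1, so ◇(q ∨ r) is true at s1.
  At s1: □(r ∨ ¬s) requires r ∨ ¬s at every successor {s0, s1, s3}.
    r ∨ ¬s fails at s3, so □(r ∨ ¬s) is false at s1.

No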